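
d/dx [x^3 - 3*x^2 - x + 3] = 3*x^2 - 6*x - 1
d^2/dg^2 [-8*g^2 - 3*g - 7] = -16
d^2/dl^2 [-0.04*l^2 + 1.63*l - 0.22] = -0.0800000000000000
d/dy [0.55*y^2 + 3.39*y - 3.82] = 1.1*y + 3.39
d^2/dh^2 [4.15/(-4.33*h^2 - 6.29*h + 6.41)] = (155.61587*h^2 + 226.05631*h - 4.15*(8.66*h + 6.29)*(17.32*h + 12.58) - 230.36899)/(4.33*h^2 + 6.29*h - 6.41)^3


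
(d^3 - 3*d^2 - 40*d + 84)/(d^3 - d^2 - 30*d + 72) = (d^2 - 9*d + 14)/(d^2 - 7*d + 12)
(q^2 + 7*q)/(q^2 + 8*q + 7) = q/(q + 1)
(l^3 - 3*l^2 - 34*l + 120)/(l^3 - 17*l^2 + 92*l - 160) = (l + 6)/(l - 8)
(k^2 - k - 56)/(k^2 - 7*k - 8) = (k + 7)/(k + 1)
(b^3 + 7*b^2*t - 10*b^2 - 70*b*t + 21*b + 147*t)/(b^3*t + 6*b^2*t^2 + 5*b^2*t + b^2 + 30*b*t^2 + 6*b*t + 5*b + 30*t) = (b^3 + 7*b^2*t - 10*b^2 - 70*b*t + 21*b + 147*t)/(b^3*t + 6*b^2*t^2 + 5*b^2*t + b^2 + 30*b*t^2 + 6*b*t + 5*b + 30*t)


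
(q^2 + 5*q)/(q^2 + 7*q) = (q + 5)/(q + 7)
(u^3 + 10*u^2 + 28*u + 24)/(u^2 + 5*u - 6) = (u^2 + 4*u + 4)/(u - 1)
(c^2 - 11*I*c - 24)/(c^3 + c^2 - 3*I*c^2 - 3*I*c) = (c - 8*I)/(c*(c + 1))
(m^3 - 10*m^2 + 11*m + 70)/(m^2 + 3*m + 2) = (m^2 - 12*m + 35)/(m + 1)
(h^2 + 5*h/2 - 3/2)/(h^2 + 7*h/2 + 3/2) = (2*h - 1)/(2*h + 1)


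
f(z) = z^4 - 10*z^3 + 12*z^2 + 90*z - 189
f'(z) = 4*z^3 - 30*z^2 + 24*z + 90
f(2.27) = -13.28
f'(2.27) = 36.68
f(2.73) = -1.78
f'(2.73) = 13.32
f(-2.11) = -211.71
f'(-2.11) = -131.78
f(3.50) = -5.69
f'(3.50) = -22.00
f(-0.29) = -213.84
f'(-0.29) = 80.42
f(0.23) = -167.78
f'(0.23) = 93.98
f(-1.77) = -245.44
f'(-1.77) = -68.65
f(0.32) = -159.29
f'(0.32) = 94.74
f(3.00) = 0.00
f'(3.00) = 0.00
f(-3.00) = 0.00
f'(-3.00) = -360.00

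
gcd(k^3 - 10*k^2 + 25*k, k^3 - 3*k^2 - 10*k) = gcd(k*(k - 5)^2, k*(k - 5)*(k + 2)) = k^2 - 5*k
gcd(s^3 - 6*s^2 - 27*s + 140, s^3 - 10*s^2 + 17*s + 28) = s^2 - 11*s + 28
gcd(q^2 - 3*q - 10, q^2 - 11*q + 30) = q - 5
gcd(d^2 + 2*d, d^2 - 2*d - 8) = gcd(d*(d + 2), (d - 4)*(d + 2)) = d + 2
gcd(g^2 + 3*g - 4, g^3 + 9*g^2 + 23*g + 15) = 1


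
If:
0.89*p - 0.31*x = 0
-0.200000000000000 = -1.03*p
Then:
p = 0.19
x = 0.56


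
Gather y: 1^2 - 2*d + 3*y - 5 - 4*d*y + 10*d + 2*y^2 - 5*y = 8*d + 2*y^2 + y*(-4*d - 2) - 4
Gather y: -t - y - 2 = -t - y - 2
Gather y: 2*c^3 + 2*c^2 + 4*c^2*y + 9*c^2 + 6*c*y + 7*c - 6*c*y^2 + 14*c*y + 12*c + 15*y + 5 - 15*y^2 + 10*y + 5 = 2*c^3 + 11*c^2 + 19*c + y^2*(-6*c - 15) + y*(4*c^2 + 20*c + 25) + 10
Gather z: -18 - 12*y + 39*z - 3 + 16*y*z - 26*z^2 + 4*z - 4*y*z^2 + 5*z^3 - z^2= -12*y + 5*z^3 + z^2*(-4*y - 27) + z*(16*y + 43) - 21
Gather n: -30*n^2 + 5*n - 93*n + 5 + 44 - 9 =-30*n^2 - 88*n + 40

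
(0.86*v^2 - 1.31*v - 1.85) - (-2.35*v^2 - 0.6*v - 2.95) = 3.21*v^2 - 0.71*v + 1.1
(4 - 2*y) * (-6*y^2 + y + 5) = 12*y^3 - 26*y^2 - 6*y + 20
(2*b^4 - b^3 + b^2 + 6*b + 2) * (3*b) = 6*b^5 - 3*b^4 + 3*b^3 + 18*b^2 + 6*b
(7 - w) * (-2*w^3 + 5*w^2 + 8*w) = 2*w^4 - 19*w^3 + 27*w^2 + 56*w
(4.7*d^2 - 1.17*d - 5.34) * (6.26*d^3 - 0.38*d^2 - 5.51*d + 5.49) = 29.422*d^5 - 9.1102*d^4 - 58.8808*d^3 + 34.2789*d^2 + 23.0001*d - 29.3166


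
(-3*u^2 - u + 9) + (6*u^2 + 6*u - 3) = 3*u^2 + 5*u + 6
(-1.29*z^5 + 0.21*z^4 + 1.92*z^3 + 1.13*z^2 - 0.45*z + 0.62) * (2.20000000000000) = -2.838*z^5 + 0.462*z^4 + 4.224*z^3 + 2.486*z^2 - 0.99*z + 1.364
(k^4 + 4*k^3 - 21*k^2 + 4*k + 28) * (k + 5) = k^5 + 9*k^4 - k^3 - 101*k^2 + 48*k + 140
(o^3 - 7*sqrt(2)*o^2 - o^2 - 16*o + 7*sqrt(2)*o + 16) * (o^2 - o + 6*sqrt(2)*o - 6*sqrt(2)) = o^5 - 2*o^4 - sqrt(2)*o^4 - 99*o^3 + 2*sqrt(2)*o^3 - 97*sqrt(2)*o^2 + 200*o^2 - 100*o + 192*sqrt(2)*o - 96*sqrt(2)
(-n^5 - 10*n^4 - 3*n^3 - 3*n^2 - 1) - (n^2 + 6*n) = -n^5 - 10*n^4 - 3*n^3 - 4*n^2 - 6*n - 1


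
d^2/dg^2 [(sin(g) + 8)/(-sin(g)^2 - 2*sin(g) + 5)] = (sin(g)^5 + 30*sin(g)^4 + 76*sin(g)^3 + 154*sin(g)^2 - 21*sin(g) - 164)/(sin(g)^2 + 2*sin(g) - 5)^3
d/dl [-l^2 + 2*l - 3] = 2 - 2*l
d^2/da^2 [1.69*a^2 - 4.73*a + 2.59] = 3.38000000000000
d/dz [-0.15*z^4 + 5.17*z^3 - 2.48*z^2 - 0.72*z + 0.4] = -0.6*z^3 + 15.51*z^2 - 4.96*z - 0.72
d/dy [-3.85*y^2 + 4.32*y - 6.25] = 4.32 - 7.7*y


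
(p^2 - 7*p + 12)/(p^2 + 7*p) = (p^2 - 7*p + 12)/(p*(p + 7))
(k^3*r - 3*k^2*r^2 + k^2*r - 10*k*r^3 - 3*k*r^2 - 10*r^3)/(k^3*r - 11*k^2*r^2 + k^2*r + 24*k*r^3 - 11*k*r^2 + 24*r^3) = (k^2 - 3*k*r - 10*r^2)/(k^2 - 11*k*r + 24*r^2)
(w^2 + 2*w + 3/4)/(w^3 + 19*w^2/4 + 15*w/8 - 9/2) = 2*(2*w + 1)/(4*w^2 + 13*w - 12)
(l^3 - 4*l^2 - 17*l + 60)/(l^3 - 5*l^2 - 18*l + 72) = (l - 5)/(l - 6)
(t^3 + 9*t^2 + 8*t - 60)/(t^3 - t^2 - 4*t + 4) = (t^2 + 11*t + 30)/(t^2 + t - 2)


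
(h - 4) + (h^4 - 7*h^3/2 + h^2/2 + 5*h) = h^4 - 7*h^3/2 + h^2/2 + 6*h - 4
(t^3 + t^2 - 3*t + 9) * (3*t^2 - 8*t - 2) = 3*t^5 - 5*t^4 - 19*t^3 + 49*t^2 - 66*t - 18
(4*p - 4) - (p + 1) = 3*p - 5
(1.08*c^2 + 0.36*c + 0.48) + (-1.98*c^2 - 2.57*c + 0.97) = -0.9*c^2 - 2.21*c + 1.45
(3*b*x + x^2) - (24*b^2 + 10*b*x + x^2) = -24*b^2 - 7*b*x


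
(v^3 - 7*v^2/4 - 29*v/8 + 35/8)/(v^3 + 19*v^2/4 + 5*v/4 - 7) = (v - 5/2)/(v + 4)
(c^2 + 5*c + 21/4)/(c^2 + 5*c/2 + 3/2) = (c + 7/2)/(c + 1)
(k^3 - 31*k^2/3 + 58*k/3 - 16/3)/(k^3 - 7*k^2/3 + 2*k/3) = (k - 8)/k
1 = 1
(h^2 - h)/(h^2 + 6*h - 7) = h/(h + 7)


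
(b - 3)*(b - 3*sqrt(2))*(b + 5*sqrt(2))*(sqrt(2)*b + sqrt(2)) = sqrt(2)*b^4 - 2*sqrt(2)*b^3 + 4*b^3 - 33*sqrt(2)*b^2 - 8*b^2 - 12*b + 60*sqrt(2)*b + 90*sqrt(2)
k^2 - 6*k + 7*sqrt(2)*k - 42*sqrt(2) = (k - 6)*(k + 7*sqrt(2))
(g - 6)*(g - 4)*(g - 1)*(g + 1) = g^4 - 10*g^3 + 23*g^2 + 10*g - 24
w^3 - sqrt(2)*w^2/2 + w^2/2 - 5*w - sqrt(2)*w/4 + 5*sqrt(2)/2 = (w - 2)*(w + 5/2)*(w - sqrt(2)/2)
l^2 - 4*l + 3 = (l - 3)*(l - 1)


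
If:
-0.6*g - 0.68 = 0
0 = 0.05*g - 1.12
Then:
No Solution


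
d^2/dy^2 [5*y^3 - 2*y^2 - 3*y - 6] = 30*y - 4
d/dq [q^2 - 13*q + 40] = 2*q - 13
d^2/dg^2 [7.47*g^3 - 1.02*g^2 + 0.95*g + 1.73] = 44.82*g - 2.04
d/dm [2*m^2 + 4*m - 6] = 4*m + 4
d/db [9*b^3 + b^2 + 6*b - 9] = 27*b^2 + 2*b + 6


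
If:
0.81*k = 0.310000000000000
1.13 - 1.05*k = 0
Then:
No Solution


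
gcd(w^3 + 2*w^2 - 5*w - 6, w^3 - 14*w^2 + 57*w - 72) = 1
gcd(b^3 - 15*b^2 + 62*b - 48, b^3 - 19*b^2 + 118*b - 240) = b^2 - 14*b + 48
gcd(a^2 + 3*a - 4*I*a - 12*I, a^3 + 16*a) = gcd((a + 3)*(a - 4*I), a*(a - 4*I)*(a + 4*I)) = a - 4*I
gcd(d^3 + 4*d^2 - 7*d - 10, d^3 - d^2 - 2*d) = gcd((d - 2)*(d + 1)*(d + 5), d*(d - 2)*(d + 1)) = d^2 - d - 2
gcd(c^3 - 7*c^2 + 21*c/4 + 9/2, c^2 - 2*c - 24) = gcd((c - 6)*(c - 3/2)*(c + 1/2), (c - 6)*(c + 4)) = c - 6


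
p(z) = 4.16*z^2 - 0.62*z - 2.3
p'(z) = 8.32*z - 0.62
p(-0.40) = -1.39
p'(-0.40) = -3.95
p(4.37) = 74.43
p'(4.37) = 35.74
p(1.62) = 7.61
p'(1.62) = 12.86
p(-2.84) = 33.01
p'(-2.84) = -24.25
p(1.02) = 1.40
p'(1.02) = 7.87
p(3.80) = 55.41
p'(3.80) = 31.00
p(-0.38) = -1.46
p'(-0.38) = -3.78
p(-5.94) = 148.16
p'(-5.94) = -50.04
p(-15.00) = 943.00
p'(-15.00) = -125.42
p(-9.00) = 340.24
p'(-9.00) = -75.50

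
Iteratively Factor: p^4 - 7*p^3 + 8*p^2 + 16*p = (p - 4)*(p^3 - 3*p^2 - 4*p) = p*(p - 4)*(p^2 - 3*p - 4) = p*(p - 4)^2*(p + 1)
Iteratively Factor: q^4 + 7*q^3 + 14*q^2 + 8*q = (q)*(q^3 + 7*q^2 + 14*q + 8) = q*(q + 2)*(q^2 + 5*q + 4) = q*(q + 2)*(q + 4)*(q + 1)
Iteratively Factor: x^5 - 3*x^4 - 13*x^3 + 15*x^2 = (x - 1)*(x^4 - 2*x^3 - 15*x^2) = (x - 5)*(x - 1)*(x^3 + 3*x^2) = x*(x - 5)*(x - 1)*(x^2 + 3*x) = x^2*(x - 5)*(x - 1)*(x + 3)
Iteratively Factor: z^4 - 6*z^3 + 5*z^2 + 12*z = (z - 4)*(z^3 - 2*z^2 - 3*z) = (z - 4)*(z + 1)*(z^2 - 3*z) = (z - 4)*(z - 3)*(z + 1)*(z)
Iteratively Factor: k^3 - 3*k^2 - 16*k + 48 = (k - 3)*(k^2 - 16) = (k - 3)*(k + 4)*(k - 4)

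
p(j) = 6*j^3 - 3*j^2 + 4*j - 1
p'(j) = 18*j^2 - 6*j + 4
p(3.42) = 217.60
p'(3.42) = 194.02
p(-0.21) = -2.03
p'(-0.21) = 6.05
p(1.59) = 21.89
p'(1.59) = 39.97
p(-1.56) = -37.32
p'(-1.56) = 57.16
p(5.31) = 833.98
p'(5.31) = 479.67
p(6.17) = 1318.78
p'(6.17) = 652.22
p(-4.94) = -817.29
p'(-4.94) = 472.90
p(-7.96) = -3249.07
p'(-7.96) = 1192.27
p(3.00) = 146.00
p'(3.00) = 148.00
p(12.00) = 9983.00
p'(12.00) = 2524.00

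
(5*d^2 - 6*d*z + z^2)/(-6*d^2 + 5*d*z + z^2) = (-5*d + z)/(6*d + z)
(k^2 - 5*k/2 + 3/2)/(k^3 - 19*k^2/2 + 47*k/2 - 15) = (2*k - 3)/(2*k^2 - 17*k + 30)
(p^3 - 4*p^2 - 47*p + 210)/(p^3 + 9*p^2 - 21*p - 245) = (p - 6)/(p + 7)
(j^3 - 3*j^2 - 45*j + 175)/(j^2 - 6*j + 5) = (j^2 + 2*j - 35)/(j - 1)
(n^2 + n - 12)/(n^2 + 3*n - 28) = (n^2 + n - 12)/(n^2 + 3*n - 28)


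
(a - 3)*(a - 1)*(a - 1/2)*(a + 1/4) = a^4 - 17*a^3/4 + 31*a^2/8 - a/4 - 3/8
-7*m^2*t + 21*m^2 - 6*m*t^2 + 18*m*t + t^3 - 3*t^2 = (-7*m + t)*(m + t)*(t - 3)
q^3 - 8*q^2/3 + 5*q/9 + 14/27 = (q - 7/3)*(q - 2/3)*(q + 1/3)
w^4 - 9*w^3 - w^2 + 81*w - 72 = (w - 8)*(w - 3)*(w - 1)*(w + 3)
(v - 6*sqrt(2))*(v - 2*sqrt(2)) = v^2 - 8*sqrt(2)*v + 24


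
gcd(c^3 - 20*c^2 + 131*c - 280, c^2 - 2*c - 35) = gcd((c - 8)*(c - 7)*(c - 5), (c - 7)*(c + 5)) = c - 7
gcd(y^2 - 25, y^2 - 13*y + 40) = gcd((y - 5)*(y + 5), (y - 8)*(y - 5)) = y - 5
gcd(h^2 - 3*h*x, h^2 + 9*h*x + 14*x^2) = 1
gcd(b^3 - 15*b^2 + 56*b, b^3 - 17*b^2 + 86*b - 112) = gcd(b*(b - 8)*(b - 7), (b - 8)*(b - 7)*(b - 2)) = b^2 - 15*b + 56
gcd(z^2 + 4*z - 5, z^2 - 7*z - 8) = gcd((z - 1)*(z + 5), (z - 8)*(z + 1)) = 1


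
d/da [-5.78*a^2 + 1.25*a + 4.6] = 1.25 - 11.56*a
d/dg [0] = 0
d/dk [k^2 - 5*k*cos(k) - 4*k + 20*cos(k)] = 5*k*sin(k) + 2*k - 20*sin(k) - 5*cos(k) - 4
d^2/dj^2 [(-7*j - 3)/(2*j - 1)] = -52/(2*j - 1)^3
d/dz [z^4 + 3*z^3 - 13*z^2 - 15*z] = 4*z^3 + 9*z^2 - 26*z - 15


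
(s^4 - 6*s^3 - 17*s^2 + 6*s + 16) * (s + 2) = s^5 - 4*s^4 - 29*s^3 - 28*s^2 + 28*s + 32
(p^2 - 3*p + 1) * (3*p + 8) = 3*p^3 - p^2 - 21*p + 8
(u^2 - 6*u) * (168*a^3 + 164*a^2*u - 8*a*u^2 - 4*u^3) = 168*a^3*u^2 - 1008*a^3*u + 164*a^2*u^3 - 984*a^2*u^2 - 8*a*u^4 + 48*a*u^3 - 4*u^5 + 24*u^4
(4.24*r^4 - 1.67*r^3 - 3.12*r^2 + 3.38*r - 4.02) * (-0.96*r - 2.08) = -4.0704*r^5 - 7.216*r^4 + 6.4688*r^3 + 3.2448*r^2 - 3.1712*r + 8.3616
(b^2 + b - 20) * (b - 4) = b^3 - 3*b^2 - 24*b + 80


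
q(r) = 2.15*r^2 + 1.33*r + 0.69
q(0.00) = 0.69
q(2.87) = 22.22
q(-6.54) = 83.95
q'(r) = 4.3*r + 1.33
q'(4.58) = 21.02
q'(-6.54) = -26.79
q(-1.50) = 3.53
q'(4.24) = 19.56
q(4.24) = 44.98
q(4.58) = 51.88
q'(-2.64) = -10.02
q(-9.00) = 162.87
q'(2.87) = 13.67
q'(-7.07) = -29.07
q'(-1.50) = -5.12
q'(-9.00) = -37.37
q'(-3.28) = -12.77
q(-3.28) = 19.46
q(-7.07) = 98.75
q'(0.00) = 1.33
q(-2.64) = 12.16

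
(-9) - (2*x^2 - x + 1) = -2*x^2 + x - 10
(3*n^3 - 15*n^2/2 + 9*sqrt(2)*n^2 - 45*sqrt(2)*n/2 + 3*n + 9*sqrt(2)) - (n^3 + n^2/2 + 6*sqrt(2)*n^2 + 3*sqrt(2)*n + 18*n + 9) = 2*n^3 - 8*n^2 + 3*sqrt(2)*n^2 - 51*sqrt(2)*n/2 - 15*n - 9 + 9*sqrt(2)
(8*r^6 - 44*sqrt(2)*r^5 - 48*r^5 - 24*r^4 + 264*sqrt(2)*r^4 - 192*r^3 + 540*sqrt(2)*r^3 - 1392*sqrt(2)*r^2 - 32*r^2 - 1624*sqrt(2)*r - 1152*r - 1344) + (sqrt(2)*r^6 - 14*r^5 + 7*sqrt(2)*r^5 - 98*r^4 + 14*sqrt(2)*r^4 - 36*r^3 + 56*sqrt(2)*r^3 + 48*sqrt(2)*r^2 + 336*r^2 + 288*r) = sqrt(2)*r^6 + 8*r^6 - 62*r^5 - 37*sqrt(2)*r^5 - 122*r^4 + 278*sqrt(2)*r^4 - 228*r^3 + 596*sqrt(2)*r^3 - 1344*sqrt(2)*r^2 + 304*r^2 - 1624*sqrt(2)*r - 864*r - 1344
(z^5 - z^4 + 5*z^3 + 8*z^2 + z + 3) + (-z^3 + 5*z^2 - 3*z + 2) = z^5 - z^4 + 4*z^3 + 13*z^2 - 2*z + 5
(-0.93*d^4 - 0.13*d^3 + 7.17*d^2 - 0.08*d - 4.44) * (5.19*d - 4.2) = -4.8267*d^5 + 3.2313*d^4 + 37.7583*d^3 - 30.5292*d^2 - 22.7076*d + 18.648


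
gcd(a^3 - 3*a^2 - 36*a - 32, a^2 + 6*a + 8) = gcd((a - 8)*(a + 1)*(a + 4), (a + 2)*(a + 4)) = a + 4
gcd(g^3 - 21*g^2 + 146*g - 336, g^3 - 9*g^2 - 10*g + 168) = g^2 - 13*g + 42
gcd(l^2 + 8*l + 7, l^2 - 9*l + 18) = 1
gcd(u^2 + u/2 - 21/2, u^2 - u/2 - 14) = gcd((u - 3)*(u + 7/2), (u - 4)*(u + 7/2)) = u + 7/2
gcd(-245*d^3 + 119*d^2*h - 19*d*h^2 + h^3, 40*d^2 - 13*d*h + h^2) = 5*d - h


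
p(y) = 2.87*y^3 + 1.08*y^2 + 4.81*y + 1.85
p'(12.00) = 1270.57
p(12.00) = 5174.45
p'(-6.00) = 301.81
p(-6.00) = -608.05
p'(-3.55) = 105.65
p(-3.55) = -130.02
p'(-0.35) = 5.11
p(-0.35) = 0.18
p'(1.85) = 38.27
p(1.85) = 32.62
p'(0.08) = 5.04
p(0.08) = 2.24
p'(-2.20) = 41.73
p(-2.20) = -34.06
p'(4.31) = 174.06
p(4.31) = 272.42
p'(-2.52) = 54.04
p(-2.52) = -49.34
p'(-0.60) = 6.61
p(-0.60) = -1.27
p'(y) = 8.61*y^2 + 2.16*y + 4.81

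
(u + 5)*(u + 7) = u^2 + 12*u + 35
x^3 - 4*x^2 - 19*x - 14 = (x - 7)*(x + 1)*(x + 2)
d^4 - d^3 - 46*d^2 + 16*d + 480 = (d - 6)*(d - 4)*(d + 4)*(d + 5)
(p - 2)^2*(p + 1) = p^3 - 3*p^2 + 4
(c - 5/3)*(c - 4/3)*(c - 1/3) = c^3 - 10*c^2/3 + 29*c/9 - 20/27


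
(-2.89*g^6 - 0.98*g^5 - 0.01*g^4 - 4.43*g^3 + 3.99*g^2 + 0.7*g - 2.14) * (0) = 0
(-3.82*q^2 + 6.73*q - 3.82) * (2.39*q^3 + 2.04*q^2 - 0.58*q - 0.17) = -9.1298*q^5 + 8.2919*q^4 + 6.815*q^3 - 11.0468*q^2 + 1.0715*q + 0.6494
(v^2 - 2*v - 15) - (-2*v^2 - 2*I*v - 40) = 3*v^2 - 2*v + 2*I*v + 25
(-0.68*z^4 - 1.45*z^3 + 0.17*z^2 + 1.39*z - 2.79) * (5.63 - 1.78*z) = 1.2104*z^5 - 1.2474*z^4 - 8.4661*z^3 - 1.5171*z^2 + 12.7919*z - 15.7077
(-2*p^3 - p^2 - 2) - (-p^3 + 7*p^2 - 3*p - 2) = -p^3 - 8*p^2 + 3*p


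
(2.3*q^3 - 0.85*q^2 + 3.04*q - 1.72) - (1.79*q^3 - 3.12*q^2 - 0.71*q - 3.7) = 0.51*q^3 + 2.27*q^2 + 3.75*q + 1.98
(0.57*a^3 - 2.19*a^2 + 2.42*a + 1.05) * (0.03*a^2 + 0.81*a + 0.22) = 0.0171*a^5 + 0.396*a^4 - 1.5759*a^3 + 1.5099*a^2 + 1.3829*a + 0.231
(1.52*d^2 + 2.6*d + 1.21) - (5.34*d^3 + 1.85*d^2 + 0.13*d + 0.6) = -5.34*d^3 - 0.33*d^2 + 2.47*d + 0.61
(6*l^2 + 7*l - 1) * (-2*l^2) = -12*l^4 - 14*l^3 + 2*l^2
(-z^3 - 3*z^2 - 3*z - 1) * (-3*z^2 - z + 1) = 3*z^5 + 10*z^4 + 11*z^3 + 3*z^2 - 2*z - 1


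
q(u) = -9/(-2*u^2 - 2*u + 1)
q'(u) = -9*(4*u + 2)/(-2*u^2 - 2*u + 1)^2 = 18*(-2*u - 1)/(2*u^2 + 2*u - 1)^2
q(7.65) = 0.07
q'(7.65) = -0.02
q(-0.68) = -6.27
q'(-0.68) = 3.15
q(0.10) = -11.54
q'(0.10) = -35.50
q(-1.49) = 19.56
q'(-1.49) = 168.28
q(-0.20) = -6.82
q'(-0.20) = -6.20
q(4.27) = 0.20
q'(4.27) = -0.09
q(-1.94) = 3.40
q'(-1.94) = 7.40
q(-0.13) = -7.34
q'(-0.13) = -8.86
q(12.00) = 0.03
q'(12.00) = 0.00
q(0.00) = -9.00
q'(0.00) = -18.00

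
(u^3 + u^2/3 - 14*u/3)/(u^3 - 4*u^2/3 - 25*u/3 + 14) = u*(3*u + 7)/(3*u^2 + 2*u - 21)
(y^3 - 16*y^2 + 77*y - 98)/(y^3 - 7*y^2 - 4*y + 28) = (y - 7)/(y + 2)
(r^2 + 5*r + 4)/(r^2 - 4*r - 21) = (r^2 + 5*r + 4)/(r^2 - 4*r - 21)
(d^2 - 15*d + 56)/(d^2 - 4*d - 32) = (d - 7)/(d + 4)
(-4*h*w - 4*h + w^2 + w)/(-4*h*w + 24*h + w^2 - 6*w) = (w + 1)/(w - 6)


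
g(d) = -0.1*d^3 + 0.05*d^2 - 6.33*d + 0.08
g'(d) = -0.3*d^2 + 0.1*d - 6.33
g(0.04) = -0.17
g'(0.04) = -6.33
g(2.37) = -15.97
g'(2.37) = -7.78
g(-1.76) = 11.92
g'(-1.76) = -7.44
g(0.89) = -5.58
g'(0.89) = -6.48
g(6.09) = -59.20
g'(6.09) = -16.85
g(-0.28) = 1.86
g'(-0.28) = -6.38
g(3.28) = -23.67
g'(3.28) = -9.23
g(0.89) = -5.58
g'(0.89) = -6.48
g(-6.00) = 61.46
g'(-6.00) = -17.73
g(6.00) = -57.70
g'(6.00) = -16.53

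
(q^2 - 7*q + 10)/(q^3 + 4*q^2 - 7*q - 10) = (q - 5)/(q^2 + 6*q + 5)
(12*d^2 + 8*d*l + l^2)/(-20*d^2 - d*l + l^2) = (-12*d^2 - 8*d*l - l^2)/(20*d^2 + d*l - l^2)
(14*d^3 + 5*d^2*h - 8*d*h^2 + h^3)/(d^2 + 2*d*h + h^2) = (14*d^2 - 9*d*h + h^2)/(d + h)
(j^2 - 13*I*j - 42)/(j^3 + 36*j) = (j - 7*I)/(j*(j + 6*I))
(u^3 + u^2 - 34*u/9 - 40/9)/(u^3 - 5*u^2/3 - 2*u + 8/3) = (u + 5/3)/(u - 1)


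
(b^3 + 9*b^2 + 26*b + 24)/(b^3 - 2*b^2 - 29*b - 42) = (b + 4)/(b - 7)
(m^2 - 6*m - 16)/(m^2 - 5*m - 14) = (m - 8)/(m - 7)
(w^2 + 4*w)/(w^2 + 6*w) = (w + 4)/(w + 6)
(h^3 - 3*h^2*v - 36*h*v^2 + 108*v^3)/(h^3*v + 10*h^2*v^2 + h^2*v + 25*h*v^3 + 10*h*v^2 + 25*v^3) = (h^3 - 3*h^2*v - 36*h*v^2 + 108*v^3)/(v*(h^3 + 10*h^2*v + h^2 + 25*h*v^2 + 10*h*v + 25*v^2))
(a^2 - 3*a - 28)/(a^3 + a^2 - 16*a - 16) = (a - 7)/(a^2 - 3*a - 4)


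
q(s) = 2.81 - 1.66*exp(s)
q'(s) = -1.66*exp(s)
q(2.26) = -13.10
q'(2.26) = -15.91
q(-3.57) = 2.76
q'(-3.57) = -0.05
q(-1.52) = 2.45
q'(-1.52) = -0.36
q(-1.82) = 2.54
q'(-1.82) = -0.27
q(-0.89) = 2.13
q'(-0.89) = -0.68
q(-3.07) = 2.73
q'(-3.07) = -0.08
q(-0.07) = 1.26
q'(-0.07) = -1.55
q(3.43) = -48.45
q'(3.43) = -51.26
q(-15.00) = 2.81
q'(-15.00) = 0.00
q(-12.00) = 2.81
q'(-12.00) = 0.00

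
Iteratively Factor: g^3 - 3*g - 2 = (g - 2)*(g^2 + 2*g + 1) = (g - 2)*(g + 1)*(g + 1)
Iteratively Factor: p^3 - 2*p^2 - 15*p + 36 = (p - 3)*(p^2 + p - 12) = (p - 3)*(p + 4)*(p - 3)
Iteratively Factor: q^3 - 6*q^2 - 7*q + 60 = (q - 4)*(q^2 - 2*q - 15) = (q - 4)*(q + 3)*(q - 5)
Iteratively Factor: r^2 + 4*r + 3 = (r + 1)*(r + 3)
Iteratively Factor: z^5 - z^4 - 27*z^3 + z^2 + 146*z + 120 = (z + 2)*(z^4 - 3*z^3 - 21*z^2 + 43*z + 60) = (z - 3)*(z + 2)*(z^3 - 21*z - 20) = (z - 3)*(z + 2)*(z + 4)*(z^2 - 4*z - 5) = (z - 5)*(z - 3)*(z + 2)*(z + 4)*(z + 1)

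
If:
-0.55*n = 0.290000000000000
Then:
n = -0.53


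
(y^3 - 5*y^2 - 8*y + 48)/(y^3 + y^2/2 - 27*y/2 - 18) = 2*(y - 4)/(2*y + 3)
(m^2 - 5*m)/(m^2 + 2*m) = (m - 5)/(m + 2)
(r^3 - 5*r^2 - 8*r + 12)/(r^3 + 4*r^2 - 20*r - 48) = (r^2 - 7*r + 6)/(r^2 + 2*r - 24)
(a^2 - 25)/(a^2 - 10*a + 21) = (a^2 - 25)/(a^2 - 10*a + 21)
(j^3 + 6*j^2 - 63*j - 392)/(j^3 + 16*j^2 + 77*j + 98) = (j - 8)/(j + 2)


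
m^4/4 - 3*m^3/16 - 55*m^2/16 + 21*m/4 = m*(m/4 + 1)*(m - 3)*(m - 7/4)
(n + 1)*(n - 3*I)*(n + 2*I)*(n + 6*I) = n^4 + n^3 + 5*I*n^3 + 12*n^2 + 5*I*n^2 + 12*n + 36*I*n + 36*I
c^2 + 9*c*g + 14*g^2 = (c + 2*g)*(c + 7*g)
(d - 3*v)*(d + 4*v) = d^2 + d*v - 12*v^2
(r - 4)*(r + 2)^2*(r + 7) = r^4 + 7*r^3 - 12*r^2 - 100*r - 112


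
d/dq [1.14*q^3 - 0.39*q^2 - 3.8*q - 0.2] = 3.42*q^2 - 0.78*q - 3.8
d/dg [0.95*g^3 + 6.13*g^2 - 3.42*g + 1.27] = 2.85*g^2 + 12.26*g - 3.42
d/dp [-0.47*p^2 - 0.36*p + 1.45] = -0.94*p - 0.36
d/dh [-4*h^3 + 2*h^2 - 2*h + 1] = -12*h^2 + 4*h - 2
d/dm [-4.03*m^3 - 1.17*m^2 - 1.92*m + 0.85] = -12.09*m^2 - 2.34*m - 1.92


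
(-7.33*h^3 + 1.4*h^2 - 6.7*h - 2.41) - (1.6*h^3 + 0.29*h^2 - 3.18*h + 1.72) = -8.93*h^3 + 1.11*h^2 - 3.52*h - 4.13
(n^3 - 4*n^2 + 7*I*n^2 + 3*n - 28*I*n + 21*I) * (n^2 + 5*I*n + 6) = n^5 - 4*n^4 + 12*I*n^4 - 26*n^3 - 48*I*n^3 + 116*n^2 + 78*I*n^2 - 87*n - 168*I*n + 126*I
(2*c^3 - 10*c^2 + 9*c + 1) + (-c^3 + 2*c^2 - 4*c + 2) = c^3 - 8*c^2 + 5*c + 3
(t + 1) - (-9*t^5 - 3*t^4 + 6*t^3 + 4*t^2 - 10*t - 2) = 9*t^5 + 3*t^4 - 6*t^3 - 4*t^2 + 11*t + 3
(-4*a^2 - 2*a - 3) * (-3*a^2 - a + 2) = 12*a^4 + 10*a^3 + 3*a^2 - a - 6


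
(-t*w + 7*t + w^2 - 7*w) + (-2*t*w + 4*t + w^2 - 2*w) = -3*t*w + 11*t + 2*w^2 - 9*w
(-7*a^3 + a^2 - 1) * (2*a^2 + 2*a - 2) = -14*a^5 - 12*a^4 + 16*a^3 - 4*a^2 - 2*a + 2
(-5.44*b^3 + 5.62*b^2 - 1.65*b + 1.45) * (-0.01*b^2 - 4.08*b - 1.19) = 0.0544*b^5 + 22.139*b^4 - 16.4395*b^3 + 0.0296999999999991*b^2 - 3.9525*b - 1.7255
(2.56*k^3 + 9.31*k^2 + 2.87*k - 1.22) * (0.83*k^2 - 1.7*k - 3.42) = 2.1248*k^5 + 3.3753*k^4 - 22.2001*k^3 - 37.7318*k^2 - 7.7414*k + 4.1724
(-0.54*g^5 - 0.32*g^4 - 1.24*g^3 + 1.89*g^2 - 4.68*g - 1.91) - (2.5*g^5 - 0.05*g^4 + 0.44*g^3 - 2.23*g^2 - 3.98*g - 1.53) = -3.04*g^5 - 0.27*g^4 - 1.68*g^3 + 4.12*g^2 - 0.7*g - 0.38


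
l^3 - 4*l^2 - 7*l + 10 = (l - 5)*(l - 1)*(l + 2)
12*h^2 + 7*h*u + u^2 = (3*h + u)*(4*h + u)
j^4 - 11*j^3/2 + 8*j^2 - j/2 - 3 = (j - 3)*(j - 2)*(j - 1)*(j + 1/2)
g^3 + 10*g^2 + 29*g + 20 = (g + 1)*(g + 4)*(g + 5)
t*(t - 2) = t^2 - 2*t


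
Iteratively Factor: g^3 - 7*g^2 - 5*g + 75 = (g - 5)*(g^2 - 2*g - 15) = (g - 5)^2*(g + 3)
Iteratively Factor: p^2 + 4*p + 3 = (p + 1)*(p + 3)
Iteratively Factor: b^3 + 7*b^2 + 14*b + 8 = (b + 2)*(b^2 + 5*b + 4) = (b + 2)*(b + 4)*(b + 1)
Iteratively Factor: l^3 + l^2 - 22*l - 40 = (l + 2)*(l^2 - l - 20) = (l - 5)*(l + 2)*(l + 4)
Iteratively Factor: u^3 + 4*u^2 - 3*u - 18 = (u + 3)*(u^2 + u - 6) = (u + 3)^2*(u - 2)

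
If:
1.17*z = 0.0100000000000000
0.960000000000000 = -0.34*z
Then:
No Solution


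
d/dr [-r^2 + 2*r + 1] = 2 - 2*r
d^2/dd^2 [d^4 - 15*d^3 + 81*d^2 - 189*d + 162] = 12*d^2 - 90*d + 162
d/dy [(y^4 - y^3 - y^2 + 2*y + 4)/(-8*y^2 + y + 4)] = (-16*y^5 + 11*y^4 + 14*y^3 + 3*y^2 + 56*y + 4)/(64*y^4 - 16*y^3 - 63*y^2 + 8*y + 16)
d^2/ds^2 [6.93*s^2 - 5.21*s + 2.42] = 13.8600000000000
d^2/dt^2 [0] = 0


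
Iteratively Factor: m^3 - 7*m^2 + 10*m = (m - 5)*(m^2 - 2*m) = (m - 5)*(m - 2)*(m)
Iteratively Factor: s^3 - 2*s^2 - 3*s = (s)*(s^2 - 2*s - 3) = s*(s - 3)*(s + 1)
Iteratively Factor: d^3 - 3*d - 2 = (d + 1)*(d^2 - d - 2) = (d + 1)^2*(d - 2)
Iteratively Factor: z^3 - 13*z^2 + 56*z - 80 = (z - 4)*(z^2 - 9*z + 20) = (z - 5)*(z - 4)*(z - 4)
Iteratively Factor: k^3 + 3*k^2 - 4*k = (k + 4)*(k^2 - k) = (k - 1)*(k + 4)*(k)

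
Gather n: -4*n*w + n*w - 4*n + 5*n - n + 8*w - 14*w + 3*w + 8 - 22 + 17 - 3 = -3*n*w - 3*w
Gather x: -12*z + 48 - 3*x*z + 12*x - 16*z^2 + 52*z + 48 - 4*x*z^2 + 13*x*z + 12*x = x*(-4*z^2 + 10*z + 24) - 16*z^2 + 40*z + 96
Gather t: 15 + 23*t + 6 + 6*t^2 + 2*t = 6*t^2 + 25*t + 21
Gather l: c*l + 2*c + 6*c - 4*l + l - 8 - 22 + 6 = 8*c + l*(c - 3) - 24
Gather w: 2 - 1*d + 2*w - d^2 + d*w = -d^2 - d + w*(d + 2) + 2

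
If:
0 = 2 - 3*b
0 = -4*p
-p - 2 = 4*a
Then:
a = -1/2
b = 2/3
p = 0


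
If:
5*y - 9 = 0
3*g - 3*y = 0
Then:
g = 9/5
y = 9/5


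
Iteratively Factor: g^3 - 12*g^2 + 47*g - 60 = (g - 3)*(g^2 - 9*g + 20) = (g - 5)*(g - 3)*(g - 4)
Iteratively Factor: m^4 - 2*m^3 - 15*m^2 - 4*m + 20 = (m + 2)*(m^3 - 4*m^2 - 7*m + 10) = (m + 2)^2*(m^2 - 6*m + 5) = (m - 5)*(m + 2)^2*(m - 1)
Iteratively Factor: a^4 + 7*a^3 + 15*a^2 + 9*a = (a + 3)*(a^3 + 4*a^2 + 3*a) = (a + 3)^2*(a^2 + a) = (a + 1)*(a + 3)^2*(a)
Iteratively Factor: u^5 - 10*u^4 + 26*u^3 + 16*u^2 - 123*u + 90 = (u - 5)*(u^4 - 5*u^3 + u^2 + 21*u - 18) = (u - 5)*(u - 3)*(u^3 - 2*u^2 - 5*u + 6) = (u - 5)*(u - 3)*(u - 1)*(u^2 - u - 6) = (u - 5)*(u - 3)^2*(u - 1)*(u + 2)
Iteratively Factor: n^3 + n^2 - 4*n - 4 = (n + 2)*(n^2 - n - 2) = (n + 1)*(n + 2)*(n - 2)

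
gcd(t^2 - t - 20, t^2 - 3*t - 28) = t + 4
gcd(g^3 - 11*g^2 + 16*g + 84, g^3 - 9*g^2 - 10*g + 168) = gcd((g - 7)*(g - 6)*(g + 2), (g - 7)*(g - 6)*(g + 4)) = g^2 - 13*g + 42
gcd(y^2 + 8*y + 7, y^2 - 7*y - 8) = y + 1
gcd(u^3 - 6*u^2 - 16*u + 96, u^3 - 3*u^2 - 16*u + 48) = u^2 - 16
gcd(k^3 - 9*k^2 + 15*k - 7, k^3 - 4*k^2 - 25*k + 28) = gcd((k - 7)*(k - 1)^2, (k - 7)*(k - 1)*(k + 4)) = k^2 - 8*k + 7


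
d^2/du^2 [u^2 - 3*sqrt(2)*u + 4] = 2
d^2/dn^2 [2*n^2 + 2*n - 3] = 4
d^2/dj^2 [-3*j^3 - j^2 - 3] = -18*j - 2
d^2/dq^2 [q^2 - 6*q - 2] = 2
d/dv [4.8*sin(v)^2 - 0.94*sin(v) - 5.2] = (9.6*sin(v) - 0.94)*cos(v)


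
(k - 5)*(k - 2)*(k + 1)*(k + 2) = k^4 - 4*k^3 - 9*k^2 + 16*k + 20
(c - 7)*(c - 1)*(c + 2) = c^3 - 6*c^2 - 9*c + 14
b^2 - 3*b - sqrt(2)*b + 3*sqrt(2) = (b - 3)*(b - sqrt(2))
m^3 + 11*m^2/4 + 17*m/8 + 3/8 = (m + 1/4)*(m + 1)*(m + 3/2)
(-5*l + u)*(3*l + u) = -15*l^2 - 2*l*u + u^2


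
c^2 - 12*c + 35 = (c - 7)*(c - 5)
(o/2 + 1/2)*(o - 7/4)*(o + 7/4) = o^3/2 + o^2/2 - 49*o/32 - 49/32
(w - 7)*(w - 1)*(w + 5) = w^3 - 3*w^2 - 33*w + 35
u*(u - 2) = u^2 - 2*u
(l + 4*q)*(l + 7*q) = l^2 + 11*l*q + 28*q^2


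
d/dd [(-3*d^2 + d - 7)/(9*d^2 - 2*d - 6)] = (-3*d^2 + 162*d - 20)/(81*d^4 - 36*d^3 - 104*d^2 + 24*d + 36)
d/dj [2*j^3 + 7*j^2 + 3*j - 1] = 6*j^2 + 14*j + 3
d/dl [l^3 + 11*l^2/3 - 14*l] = 3*l^2 + 22*l/3 - 14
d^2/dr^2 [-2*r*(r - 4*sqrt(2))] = -4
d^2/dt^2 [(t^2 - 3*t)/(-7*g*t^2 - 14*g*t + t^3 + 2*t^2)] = 2*(-t*(7*g*t + 14*g - t^2 - 2*t)^2 - (t - 3)*(14*g*t + 14*g - 3*t^2 - 4*t)^2 + (-t*(t - 3)*(-7*g + 3*t + 2) + (2*t - 3)*(14*g*t + 14*g - 3*t^2 - 4*t))*(7*g*t + 14*g - t^2 - 2*t))/(t^2*(7*g*t + 14*g - t^2 - 2*t)^3)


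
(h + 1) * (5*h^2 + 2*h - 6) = 5*h^3 + 7*h^2 - 4*h - 6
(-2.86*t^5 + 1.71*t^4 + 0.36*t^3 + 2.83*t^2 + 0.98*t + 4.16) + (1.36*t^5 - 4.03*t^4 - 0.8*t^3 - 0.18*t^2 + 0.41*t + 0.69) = -1.5*t^5 - 2.32*t^4 - 0.44*t^3 + 2.65*t^2 + 1.39*t + 4.85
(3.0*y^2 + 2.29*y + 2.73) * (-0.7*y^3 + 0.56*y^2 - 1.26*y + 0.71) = -2.1*y^5 + 0.0770000000000002*y^4 - 4.4086*y^3 + 0.7734*y^2 - 1.8139*y + 1.9383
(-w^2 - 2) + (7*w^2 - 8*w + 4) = 6*w^2 - 8*w + 2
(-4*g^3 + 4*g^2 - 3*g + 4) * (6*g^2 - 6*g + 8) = -24*g^5 + 48*g^4 - 74*g^3 + 74*g^2 - 48*g + 32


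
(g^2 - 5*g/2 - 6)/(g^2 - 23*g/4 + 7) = 2*(2*g + 3)/(4*g - 7)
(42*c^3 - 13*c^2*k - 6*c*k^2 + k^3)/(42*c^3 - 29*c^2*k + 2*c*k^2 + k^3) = (21*c^2 + 4*c*k - k^2)/(21*c^2 - 4*c*k - k^2)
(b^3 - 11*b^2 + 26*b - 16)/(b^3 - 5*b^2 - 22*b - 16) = (b^2 - 3*b + 2)/(b^2 + 3*b + 2)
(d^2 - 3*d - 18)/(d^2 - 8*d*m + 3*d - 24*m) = (d - 6)/(d - 8*m)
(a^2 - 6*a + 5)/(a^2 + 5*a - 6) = (a - 5)/(a + 6)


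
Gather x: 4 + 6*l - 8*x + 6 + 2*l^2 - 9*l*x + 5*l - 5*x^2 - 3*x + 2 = 2*l^2 + 11*l - 5*x^2 + x*(-9*l - 11) + 12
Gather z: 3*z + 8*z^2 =8*z^2 + 3*z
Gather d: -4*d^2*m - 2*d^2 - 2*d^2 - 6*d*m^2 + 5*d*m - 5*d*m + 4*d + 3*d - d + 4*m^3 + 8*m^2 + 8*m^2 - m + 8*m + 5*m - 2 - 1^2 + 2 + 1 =d^2*(-4*m - 4) + d*(6 - 6*m^2) + 4*m^3 + 16*m^2 + 12*m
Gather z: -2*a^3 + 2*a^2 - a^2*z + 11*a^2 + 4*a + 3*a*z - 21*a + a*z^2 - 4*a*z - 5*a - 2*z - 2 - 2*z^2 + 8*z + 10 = -2*a^3 + 13*a^2 - 22*a + z^2*(a - 2) + z*(-a^2 - a + 6) + 8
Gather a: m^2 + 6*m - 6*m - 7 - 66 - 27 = m^2 - 100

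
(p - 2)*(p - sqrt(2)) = p^2 - 2*p - sqrt(2)*p + 2*sqrt(2)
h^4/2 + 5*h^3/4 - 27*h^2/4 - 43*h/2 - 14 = (h/2 + 1)*(h - 4)*(h + 1)*(h + 7/2)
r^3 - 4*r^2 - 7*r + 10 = (r - 5)*(r - 1)*(r + 2)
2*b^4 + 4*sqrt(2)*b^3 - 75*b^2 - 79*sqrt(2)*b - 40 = (b - 4*sqrt(2))*(b + 5*sqrt(2))*(sqrt(2)*b + 1)^2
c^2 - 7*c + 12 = (c - 4)*(c - 3)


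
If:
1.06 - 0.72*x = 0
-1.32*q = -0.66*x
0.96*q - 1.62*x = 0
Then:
No Solution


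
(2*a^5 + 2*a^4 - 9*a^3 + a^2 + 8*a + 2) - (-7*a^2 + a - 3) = 2*a^5 + 2*a^4 - 9*a^3 + 8*a^2 + 7*a + 5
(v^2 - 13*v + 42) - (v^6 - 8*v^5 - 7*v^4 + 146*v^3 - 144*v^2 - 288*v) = -v^6 + 8*v^5 + 7*v^4 - 146*v^3 + 145*v^2 + 275*v + 42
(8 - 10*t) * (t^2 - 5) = -10*t^3 + 8*t^2 + 50*t - 40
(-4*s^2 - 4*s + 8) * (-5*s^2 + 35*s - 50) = 20*s^4 - 120*s^3 + 20*s^2 + 480*s - 400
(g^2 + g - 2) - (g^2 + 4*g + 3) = -3*g - 5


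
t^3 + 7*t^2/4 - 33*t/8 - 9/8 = (t - 3/2)*(t + 1/4)*(t + 3)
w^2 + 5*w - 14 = (w - 2)*(w + 7)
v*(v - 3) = v^2 - 3*v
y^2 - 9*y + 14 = (y - 7)*(y - 2)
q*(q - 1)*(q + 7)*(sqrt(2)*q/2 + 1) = sqrt(2)*q^4/2 + q^3 + 3*sqrt(2)*q^3 - 7*sqrt(2)*q^2/2 + 6*q^2 - 7*q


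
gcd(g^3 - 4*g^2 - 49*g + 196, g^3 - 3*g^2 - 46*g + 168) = g^2 + 3*g - 28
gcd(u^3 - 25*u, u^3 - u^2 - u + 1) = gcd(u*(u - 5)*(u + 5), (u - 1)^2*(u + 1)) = 1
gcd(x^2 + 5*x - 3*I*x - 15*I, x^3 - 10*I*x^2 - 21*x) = x - 3*I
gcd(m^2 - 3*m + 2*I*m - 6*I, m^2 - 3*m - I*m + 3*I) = m - 3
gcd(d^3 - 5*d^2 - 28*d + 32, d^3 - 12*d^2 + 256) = d^2 - 4*d - 32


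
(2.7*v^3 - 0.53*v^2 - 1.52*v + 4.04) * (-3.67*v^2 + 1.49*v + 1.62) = -9.909*v^5 + 5.9681*v^4 + 9.1627*v^3 - 17.9502*v^2 + 3.5572*v + 6.5448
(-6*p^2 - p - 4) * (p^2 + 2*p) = -6*p^4 - 13*p^3 - 6*p^2 - 8*p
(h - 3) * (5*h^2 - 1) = 5*h^3 - 15*h^2 - h + 3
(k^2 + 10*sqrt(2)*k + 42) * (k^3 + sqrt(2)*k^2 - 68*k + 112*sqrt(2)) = k^5 + 11*sqrt(2)*k^4 - 6*k^3 - 526*sqrt(2)*k^2 - 616*k + 4704*sqrt(2)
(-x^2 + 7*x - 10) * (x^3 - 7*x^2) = -x^5 + 14*x^4 - 59*x^3 + 70*x^2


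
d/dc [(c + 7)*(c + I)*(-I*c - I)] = -3*I*c^2 + c*(2 - 16*I) + 8 - 7*I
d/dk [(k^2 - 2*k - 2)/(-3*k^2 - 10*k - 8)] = 4*(-4*k^2 - 7*k - 1)/(9*k^4 + 60*k^3 + 148*k^2 + 160*k + 64)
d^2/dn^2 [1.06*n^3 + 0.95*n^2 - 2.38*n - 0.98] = 6.36*n + 1.9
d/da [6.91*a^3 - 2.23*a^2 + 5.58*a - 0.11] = 20.73*a^2 - 4.46*a + 5.58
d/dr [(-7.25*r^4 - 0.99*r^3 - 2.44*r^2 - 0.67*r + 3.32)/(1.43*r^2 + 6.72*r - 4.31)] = (-20.735*r^5 - 147.5757*r^4 + 111.6844*r^3 - 2.638*r^2 + 11.5376*r - 19.4227)/(2.0449*r^4 + 19.2192*r^3 + 32.8318*r^2 - 57.9264*r + 18.5761)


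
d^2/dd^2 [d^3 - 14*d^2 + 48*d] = 6*d - 28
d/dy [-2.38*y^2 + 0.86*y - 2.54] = 0.86 - 4.76*y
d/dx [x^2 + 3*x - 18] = 2*x + 3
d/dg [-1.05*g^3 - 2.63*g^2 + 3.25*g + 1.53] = -3.15*g^2 - 5.26*g + 3.25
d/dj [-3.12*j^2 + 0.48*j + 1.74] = 0.48 - 6.24*j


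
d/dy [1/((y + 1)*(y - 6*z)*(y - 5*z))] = (-(y + 1)*(y - 6*z) - (y + 1)*(y - 5*z) - (y - 6*z)*(y - 5*z))/((y + 1)^2*(y - 6*z)^2*(y - 5*z)^2)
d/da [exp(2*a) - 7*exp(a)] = (2*exp(a) - 7)*exp(a)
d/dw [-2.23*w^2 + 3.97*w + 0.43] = 3.97 - 4.46*w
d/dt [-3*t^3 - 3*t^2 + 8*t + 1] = -9*t^2 - 6*t + 8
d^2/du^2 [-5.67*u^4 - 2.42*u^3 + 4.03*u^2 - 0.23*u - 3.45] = -68.04*u^2 - 14.52*u + 8.06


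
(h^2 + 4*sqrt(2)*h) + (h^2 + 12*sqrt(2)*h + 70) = 2*h^2 + 16*sqrt(2)*h + 70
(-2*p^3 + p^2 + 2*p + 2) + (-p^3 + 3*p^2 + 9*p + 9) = -3*p^3 + 4*p^2 + 11*p + 11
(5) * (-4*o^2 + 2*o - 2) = -20*o^2 + 10*o - 10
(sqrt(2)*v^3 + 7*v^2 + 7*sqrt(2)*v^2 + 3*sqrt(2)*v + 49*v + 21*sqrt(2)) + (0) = sqrt(2)*v^3 + 7*v^2 + 7*sqrt(2)*v^2 + 3*sqrt(2)*v + 49*v + 21*sqrt(2)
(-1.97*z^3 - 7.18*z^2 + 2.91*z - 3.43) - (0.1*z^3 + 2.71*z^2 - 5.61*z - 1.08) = -2.07*z^3 - 9.89*z^2 + 8.52*z - 2.35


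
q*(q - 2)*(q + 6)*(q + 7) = q^4 + 11*q^3 + 16*q^2 - 84*q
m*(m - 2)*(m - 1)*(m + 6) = m^4 + 3*m^3 - 16*m^2 + 12*m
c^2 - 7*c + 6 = (c - 6)*(c - 1)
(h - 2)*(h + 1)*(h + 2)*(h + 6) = h^4 + 7*h^3 + 2*h^2 - 28*h - 24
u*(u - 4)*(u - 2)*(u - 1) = u^4 - 7*u^3 + 14*u^2 - 8*u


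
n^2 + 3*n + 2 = (n + 1)*(n + 2)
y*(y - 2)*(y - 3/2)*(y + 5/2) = y^4 - y^3 - 23*y^2/4 + 15*y/2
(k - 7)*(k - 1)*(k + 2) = k^3 - 6*k^2 - 9*k + 14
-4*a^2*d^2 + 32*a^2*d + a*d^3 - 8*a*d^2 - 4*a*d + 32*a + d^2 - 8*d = (-4*a + d)*(d - 8)*(a*d + 1)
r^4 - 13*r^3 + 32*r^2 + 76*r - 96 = (r - 8)*(r - 6)*(r - 1)*(r + 2)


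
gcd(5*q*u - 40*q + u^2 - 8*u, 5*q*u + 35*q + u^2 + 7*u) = 5*q + u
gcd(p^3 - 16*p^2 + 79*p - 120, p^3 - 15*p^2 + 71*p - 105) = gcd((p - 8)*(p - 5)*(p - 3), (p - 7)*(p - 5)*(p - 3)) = p^2 - 8*p + 15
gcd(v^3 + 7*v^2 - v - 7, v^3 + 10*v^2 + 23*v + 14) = v^2 + 8*v + 7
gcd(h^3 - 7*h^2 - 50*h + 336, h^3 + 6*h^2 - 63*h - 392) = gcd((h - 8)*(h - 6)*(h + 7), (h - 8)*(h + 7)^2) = h^2 - h - 56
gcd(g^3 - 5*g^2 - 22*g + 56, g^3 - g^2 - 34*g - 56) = g^2 - 3*g - 28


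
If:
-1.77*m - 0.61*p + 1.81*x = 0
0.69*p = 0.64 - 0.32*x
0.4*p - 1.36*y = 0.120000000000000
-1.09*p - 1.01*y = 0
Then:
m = 1.88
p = 0.06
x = 1.86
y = -0.07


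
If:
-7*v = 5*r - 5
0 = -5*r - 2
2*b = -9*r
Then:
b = 9/5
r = -2/5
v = 1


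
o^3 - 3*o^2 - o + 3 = (o - 3)*(o - 1)*(o + 1)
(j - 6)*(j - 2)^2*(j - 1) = j^4 - 11*j^3 + 38*j^2 - 52*j + 24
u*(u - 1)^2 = u^3 - 2*u^2 + u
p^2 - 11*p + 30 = (p - 6)*(p - 5)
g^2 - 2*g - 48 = (g - 8)*(g + 6)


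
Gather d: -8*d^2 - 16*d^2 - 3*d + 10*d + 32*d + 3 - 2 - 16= -24*d^2 + 39*d - 15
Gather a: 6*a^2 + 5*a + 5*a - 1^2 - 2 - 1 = 6*a^2 + 10*a - 4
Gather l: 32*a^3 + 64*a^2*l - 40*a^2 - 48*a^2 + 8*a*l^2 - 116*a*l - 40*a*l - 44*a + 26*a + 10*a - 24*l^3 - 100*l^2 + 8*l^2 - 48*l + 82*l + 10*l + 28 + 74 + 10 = 32*a^3 - 88*a^2 - 8*a - 24*l^3 + l^2*(8*a - 92) + l*(64*a^2 - 156*a + 44) + 112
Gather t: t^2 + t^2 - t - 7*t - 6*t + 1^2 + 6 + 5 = 2*t^2 - 14*t + 12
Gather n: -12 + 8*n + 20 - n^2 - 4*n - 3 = -n^2 + 4*n + 5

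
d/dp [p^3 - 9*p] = 3*p^2 - 9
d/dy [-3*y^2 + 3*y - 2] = 3 - 6*y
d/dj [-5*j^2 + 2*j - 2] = 2 - 10*j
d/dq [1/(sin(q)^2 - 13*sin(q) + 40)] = (13 - 2*sin(q))*cos(q)/(sin(q)^2 - 13*sin(q) + 40)^2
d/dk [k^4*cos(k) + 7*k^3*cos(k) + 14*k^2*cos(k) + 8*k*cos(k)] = -k^4*sin(k) - 7*k^3*sin(k) + 4*k^3*cos(k) - 14*k^2*sin(k) + 21*k^2*cos(k) - 8*k*sin(k) + 28*k*cos(k) + 8*cos(k)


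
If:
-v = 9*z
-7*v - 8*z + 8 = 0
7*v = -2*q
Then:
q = -252/55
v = 72/55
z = -8/55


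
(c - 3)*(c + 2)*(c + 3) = c^3 + 2*c^2 - 9*c - 18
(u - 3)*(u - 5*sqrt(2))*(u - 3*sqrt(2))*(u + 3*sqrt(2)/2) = u^4 - 13*sqrt(2)*u^3/2 - 3*u^3 + 6*u^2 + 39*sqrt(2)*u^2/2 - 18*u + 45*sqrt(2)*u - 135*sqrt(2)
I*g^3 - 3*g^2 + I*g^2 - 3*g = g*(g + 3*I)*(I*g + I)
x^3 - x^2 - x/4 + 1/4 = (x - 1)*(x - 1/2)*(x + 1/2)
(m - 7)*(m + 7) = m^2 - 49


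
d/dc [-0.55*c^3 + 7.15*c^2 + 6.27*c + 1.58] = -1.65*c^2 + 14.3*c + 6.27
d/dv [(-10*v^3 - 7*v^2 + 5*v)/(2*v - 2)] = (-20*v^3 + 23*v^2 + 14*v - 5)/(2*(v^2 - 2*v + 1))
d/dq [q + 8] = 1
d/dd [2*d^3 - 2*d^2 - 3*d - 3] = 6*d^2 - 4*d - 3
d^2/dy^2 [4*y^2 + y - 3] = 8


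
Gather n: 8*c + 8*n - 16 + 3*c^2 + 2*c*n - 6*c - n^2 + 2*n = 3*c^2 + 2*c - n^2 + n*(2*c + 10) - 16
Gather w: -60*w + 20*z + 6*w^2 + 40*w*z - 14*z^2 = 6*w^2 + w*(40*z - 60) - 14*z^2 + 20*z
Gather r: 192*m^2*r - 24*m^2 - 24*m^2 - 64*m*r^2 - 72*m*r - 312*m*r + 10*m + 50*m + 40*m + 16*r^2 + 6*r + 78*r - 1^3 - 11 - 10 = -48*m^2 + 100*m + r^2*(16 - 64*m) + r*(192*m^2 - 384*m + 84) - 22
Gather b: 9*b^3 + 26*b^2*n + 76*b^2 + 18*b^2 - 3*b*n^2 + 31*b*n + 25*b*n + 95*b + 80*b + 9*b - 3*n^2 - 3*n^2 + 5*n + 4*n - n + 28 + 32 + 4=9*b^3 + b^2*(26*n + 94) + b*(-3*n^2 + 56*n + 184) - 6*n^2 + 8*n + 64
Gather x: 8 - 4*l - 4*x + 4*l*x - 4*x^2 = -4*l - 4*x^2 + x*(4*l - 4) + 8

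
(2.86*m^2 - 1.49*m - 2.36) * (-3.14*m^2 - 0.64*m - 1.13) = -8.9804*m^4 + 2.8482*m^3 + 5.1322*m^2 + 3.1941*m + 2.6668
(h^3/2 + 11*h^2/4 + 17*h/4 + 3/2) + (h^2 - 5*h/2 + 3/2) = h^3/2 + 15*h^2/4 + 7*h/4 + 3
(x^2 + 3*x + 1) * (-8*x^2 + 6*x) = -8*x^4 - 18*x^3 + 10*x^2 + 6*x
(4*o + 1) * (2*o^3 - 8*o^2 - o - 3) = 8*o^4 - 30*o^3 - 12*o^2 - 13*o - 3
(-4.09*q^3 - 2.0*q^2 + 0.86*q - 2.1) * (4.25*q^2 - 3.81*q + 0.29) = -17.3825*q^5 + 7.0829*q^4 + 10.0889*q^3 - 12.7816*q^2 + 8.2504*q - 0.609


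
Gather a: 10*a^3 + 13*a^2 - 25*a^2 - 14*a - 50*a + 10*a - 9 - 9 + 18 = 10*a^3 - 12*a^2 - 54*a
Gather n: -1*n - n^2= -n^2 - n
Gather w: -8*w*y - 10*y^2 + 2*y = -8*w*y - 10*y^2 + 2*y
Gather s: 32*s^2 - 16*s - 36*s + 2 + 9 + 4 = 32*s^2 - 52*s + 15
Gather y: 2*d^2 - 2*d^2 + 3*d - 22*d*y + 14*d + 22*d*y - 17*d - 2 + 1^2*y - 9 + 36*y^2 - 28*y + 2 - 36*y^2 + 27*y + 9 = 0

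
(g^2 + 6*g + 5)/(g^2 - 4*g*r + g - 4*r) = (-g - 5)/(-g + 4*r)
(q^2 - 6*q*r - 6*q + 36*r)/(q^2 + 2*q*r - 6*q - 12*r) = (q - 6*r)/(q + 2*r)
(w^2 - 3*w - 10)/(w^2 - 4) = (w - 5)/(w - 2)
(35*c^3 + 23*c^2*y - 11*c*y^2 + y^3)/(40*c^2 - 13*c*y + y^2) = (-7*c^2 - 6*c*y + y^2)/(-8*c + y)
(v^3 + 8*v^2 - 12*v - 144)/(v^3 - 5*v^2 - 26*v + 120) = (v^2 + 12*v + 36)/(v^2 - v - 30)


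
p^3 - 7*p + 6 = (p - 2)*(p - 1)*(p + 3)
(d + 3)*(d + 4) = d^2 + 7*d + 12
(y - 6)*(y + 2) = y^2 - 4*y - 12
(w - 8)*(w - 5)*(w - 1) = w^3 - 14*w^2 + 53*w - 40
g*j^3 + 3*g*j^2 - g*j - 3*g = (j - 1)*(j + 3)*(g*j + g)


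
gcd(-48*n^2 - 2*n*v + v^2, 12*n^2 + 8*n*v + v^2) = 6*n + v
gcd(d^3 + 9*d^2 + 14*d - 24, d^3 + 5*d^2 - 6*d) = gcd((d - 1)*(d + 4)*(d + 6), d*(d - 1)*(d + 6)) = d^2 + 5*d - 6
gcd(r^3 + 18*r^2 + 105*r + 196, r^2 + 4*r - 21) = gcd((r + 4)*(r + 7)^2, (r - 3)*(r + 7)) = r + 7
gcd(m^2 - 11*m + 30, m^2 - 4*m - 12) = m - 6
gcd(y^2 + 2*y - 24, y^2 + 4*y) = 1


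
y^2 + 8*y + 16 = (y + 4)^2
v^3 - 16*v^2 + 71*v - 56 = (v - 8)*(v - 7)*(v - 1)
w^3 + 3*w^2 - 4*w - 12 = (w - 2)*(w + 2)*(w + 3)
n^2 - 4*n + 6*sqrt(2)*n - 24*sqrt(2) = (n - 4)*(n + 6*sqrt(2))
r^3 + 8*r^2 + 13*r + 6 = (r + 1)^2*(r + 6)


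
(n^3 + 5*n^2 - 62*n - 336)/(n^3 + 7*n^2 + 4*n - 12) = (n^2 - n - 56)/(n^2 + n - 2)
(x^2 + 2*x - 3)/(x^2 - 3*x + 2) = (x + 3)/(x - 2)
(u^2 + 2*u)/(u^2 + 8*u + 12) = u/(u + 6)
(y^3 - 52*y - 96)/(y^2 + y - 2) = (y^2 - 2*y - 48)/(y - 1)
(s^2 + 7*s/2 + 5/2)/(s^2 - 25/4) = 2*(s + 1)/(2*s - 5)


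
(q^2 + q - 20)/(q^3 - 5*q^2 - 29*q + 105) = (q - 4)/(q^2 - 10*q + 21)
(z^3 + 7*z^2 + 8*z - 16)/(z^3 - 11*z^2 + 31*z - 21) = (z^2 + 8*z + 16)/(z^2 - 10*z + 21)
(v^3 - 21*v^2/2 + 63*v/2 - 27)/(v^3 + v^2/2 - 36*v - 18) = (2*v^2 - 9*v + 9)/(2*v^2 + 13*v + 6)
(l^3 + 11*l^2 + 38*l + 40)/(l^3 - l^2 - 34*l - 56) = (l + 5)/(l - 7)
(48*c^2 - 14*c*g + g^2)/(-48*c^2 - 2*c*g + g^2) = (-6*c + g)/(6*c + g)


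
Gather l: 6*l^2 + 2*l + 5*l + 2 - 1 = 6*l^2 + 7*l + 1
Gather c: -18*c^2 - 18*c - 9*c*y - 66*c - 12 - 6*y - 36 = -18*c^2 + c*(-9*y - 84) - 6*y - 48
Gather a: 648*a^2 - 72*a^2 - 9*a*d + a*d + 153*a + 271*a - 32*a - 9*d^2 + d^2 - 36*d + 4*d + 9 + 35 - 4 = 576*a^2 + a*(392 - 8*d) - 8*d^2 - 32*d + 40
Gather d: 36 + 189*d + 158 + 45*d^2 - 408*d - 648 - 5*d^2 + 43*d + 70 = 40*d^2 - 176*d - 384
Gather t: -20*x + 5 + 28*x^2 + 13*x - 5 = 28*x^2 - 7*x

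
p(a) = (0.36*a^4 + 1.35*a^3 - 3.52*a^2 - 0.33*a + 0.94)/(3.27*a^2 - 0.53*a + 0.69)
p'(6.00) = 1.76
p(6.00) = 5.47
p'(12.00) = 3.07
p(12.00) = 19.96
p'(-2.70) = -0.08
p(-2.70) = -1.20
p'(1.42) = 0.57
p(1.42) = -0.20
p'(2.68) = 1.02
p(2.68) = 0.85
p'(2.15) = 0.88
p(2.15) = 0.35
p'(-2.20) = 0.08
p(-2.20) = -1.21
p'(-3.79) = -0.36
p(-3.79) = -0.96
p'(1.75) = 0.74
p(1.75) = 0.02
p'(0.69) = -0.99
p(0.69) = -0.23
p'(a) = (0.53 - 6.54*a)*(0.36*a^4 + 1.35*a^3 - 3.52*a^2 - 0.33*a + 0.94)/(3.27*a^2 - 0.53*a + 0.69)^2 + (1.44*a^3 + 4.05*a^2 - 7.04*a - 0.33)/(3.27*a^2 - 0.53*a + 0.69) = (2.3544*a^5 + 3.8421*a^4 - 0.4374*a^3 + 5.7392*a^2 - 11.0052*a + 0.2705)/(10.6929*a^4 - 3.4662*a^3 + 4.7935*a^2 - 0.7314*a + 0.4761)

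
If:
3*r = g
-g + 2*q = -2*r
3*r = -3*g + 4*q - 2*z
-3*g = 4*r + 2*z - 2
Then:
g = 2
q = 1/3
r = 2/3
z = -10/3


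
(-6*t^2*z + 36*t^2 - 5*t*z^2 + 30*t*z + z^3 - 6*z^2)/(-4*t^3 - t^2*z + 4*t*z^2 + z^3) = (-6*t*z + 36*t + z^2 - 6*z)/(-4*t^2 + 3*t*z + z^2)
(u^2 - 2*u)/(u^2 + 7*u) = (u - 2)/(u + 7)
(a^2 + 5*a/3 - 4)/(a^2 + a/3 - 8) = (3*a - 4)/(3*a - 8)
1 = 1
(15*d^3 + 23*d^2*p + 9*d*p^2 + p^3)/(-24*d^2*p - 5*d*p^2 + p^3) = (5*d^2 + 6*d*p + p^2)/(p*(-8*d + p))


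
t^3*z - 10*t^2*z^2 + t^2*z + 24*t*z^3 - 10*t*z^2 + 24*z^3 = (t - 6*z)*(t - 4*z)*(t*z + z)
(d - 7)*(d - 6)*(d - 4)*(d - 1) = d^4 - 18*d^3 + 111*d^2 - 262*d + 168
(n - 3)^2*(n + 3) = n^3 - 3*n^2 - 9*n + 27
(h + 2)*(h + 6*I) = h^2 + 2*h + 6*I*h + 12*I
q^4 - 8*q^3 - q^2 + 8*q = q*(q - 8)*(q - 1)*(q + 1)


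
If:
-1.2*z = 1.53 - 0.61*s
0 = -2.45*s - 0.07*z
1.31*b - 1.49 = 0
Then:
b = 1.14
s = 0.04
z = -1.26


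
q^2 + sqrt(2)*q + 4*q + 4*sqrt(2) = (q + 4)*(q + sqrt(2))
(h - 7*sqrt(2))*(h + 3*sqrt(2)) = h^2 - 4*sqrt(2)*h - 42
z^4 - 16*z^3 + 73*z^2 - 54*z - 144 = (z - 8)*(z - 6)*(z - 3)*(z + 1)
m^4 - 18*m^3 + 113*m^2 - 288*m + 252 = (m - 7)*(m - 6)*(m - 3)*(m - 2)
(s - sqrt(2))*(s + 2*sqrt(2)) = s^2 + sqrt(2)*s - 4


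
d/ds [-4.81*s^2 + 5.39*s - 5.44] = 5.39 - 9.62*s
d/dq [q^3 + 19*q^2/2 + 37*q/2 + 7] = 3*q^2 + 19*q + 37/2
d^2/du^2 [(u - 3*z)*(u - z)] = 2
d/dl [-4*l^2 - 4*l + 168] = -8*l - 4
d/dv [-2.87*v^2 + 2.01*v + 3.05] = 2.01 - 5.74*v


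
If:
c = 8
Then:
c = 8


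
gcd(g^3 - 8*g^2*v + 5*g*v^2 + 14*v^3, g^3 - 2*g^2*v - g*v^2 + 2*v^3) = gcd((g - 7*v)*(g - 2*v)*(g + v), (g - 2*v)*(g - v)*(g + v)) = -g^2 + g*v + 2*v^2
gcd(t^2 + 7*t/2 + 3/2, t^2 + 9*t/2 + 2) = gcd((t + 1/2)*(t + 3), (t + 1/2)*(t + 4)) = t + 1/2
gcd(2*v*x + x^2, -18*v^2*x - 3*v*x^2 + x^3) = x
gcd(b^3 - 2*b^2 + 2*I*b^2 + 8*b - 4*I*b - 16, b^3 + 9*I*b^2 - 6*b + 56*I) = b^2 + 2*I*b + 8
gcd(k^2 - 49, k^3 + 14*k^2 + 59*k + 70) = k + 7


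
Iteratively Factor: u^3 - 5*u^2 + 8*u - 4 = (u - 1)*(u^2 - 4*u + 4) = (u - 2)*(u - 1)*(u - 2)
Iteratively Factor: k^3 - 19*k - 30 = (k - 5)*(k^2 + 5*k + 6) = (k - 5)*(k + 3)*(k + 2)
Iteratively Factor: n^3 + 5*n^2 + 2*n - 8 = (n + 4)*(n^2 + n - 2) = (n - 1)*(n + 4)*(n + 2)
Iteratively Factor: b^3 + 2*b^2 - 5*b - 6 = (b + 1)*(b^2 + b - 6) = (b + 1)*(b + 3)*(b - 2)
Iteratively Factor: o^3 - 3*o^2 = (o)*(o^2 - 3*o) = o*(o - 3)*(o)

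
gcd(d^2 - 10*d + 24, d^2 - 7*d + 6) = d - 6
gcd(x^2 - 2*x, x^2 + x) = x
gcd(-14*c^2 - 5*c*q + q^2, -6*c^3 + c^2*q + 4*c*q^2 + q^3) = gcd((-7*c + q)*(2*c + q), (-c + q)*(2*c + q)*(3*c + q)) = 2*c + q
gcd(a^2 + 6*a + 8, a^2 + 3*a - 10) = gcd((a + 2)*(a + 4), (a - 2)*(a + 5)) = 1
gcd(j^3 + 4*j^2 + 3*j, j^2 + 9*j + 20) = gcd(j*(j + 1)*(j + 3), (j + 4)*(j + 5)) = 1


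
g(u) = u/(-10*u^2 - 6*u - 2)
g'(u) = u*(20*u + 6)/(-10*u^2 - 6*u - 2)^2 + 1/(-10*u^2 - 6*u - 2) = (5*u^2 - 1)/(2*(25*u^4 + 30*u^3 + 19*u^2 + 6*u + 1))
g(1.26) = -0.05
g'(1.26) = 0.02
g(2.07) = -0.04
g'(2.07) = 0.01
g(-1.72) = 0.08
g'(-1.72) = 0.06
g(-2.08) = 0.06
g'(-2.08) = 0.04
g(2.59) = -0.03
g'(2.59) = 0.01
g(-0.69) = 0.26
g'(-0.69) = 0.40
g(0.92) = -0.06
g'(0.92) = 0.03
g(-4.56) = 0.02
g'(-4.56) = 0.01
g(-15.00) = 0.01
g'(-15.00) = 0.00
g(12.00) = -0.00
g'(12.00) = 0.00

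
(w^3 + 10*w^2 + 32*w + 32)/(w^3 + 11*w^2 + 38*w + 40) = (w + 4)/(w + 5)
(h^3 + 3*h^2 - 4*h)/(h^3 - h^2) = (h + 4)/h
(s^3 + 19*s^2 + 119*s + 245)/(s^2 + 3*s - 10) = (s^2 + 14*s + 49)/(s - 2)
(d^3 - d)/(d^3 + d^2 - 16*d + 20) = (d^3 - d)/(d^3 + d^2 - 16*d + 20)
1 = 1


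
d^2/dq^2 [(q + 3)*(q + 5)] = 2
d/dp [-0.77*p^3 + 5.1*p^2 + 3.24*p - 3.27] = -2.31*p^2 + 10.2*p + 3.24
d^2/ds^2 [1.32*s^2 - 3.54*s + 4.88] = 2.64000000000000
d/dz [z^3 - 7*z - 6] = 3*z^2 - 7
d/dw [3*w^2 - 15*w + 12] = 6*w - 15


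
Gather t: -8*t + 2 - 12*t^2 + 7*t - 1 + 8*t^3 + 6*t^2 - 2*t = 8*t^3 - 6*t^2 - 3*t + 1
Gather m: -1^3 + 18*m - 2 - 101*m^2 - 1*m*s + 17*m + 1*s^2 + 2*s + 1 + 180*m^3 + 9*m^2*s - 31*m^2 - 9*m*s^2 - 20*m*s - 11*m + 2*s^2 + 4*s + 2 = 180*m^3 + m^2*(9*s - 132) + m*(-9*s^2 - 21*s + 24) + 3*s^2 + 6*s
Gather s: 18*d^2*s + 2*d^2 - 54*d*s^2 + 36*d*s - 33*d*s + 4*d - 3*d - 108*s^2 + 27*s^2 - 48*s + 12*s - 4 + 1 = 2*d^2 + d + s^2*(-54*d - 81) + s*(18*d^2 + 3*d - 36) - 3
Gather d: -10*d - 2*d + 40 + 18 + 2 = 60 - 12*d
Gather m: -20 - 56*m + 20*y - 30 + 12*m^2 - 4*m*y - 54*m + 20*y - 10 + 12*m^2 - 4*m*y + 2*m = 24*m^2 + m*(-8*y - 108) + 40*y - 60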